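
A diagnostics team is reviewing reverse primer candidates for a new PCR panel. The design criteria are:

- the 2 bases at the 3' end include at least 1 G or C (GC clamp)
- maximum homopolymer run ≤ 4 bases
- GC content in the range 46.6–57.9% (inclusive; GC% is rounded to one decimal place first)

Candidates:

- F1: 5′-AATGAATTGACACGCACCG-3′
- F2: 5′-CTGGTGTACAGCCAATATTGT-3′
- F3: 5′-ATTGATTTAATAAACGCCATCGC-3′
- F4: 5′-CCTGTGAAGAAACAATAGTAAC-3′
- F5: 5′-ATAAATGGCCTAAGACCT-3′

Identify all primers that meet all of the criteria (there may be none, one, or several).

F1 (19 nt, A=7 T=3 G=4 C=5): 3' end CG has 2 G/C ✓; longest run = 2 ✓; GC 9/19 = 47.4% ✓ — passes.
F2 (21 nt, A=5 T=7 G=5 C=4): 3' end GT has 1 G/C ✓; longest run = 2 ✓; GC 9/21 = 42.9%, outside 46.6–57.9% ✗ — fails.
F3 (23 nt, A=8 T=7 G=3 C=5): 3' end GC has 2 G/C ✓; longest run = 3 ✓; GC 8/23 = 34.8%, outside 46.6–57.9% ✗ — fails.
F4 (22 nt, A=10 T=4 G=4 C=4): 3' end AC has 1 G/C ✓; longest run = 3 ✓; GC 8/22 = 36.4%, outside 46.6–57.9% ✗ — fails.
F5 (18 nt, A=7 T=4 G=3 C=4): 3' end CT has 1 G/C ✓; longest run = 3 ✓; GC 7/18 = 38.9%, outside 46.6–57.9% ✗ — fails.

F1 only.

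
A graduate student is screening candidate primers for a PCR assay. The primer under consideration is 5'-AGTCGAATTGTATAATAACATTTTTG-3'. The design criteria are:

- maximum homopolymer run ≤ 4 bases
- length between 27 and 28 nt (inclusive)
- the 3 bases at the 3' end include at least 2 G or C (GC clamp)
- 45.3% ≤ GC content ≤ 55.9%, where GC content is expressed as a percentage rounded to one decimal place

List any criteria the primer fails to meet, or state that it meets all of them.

Fails: homopolymer run, length, GC clamp, GC content.

Base counts: A=9, T=11, G=4, C=2 (length 26).
homopolymer run: longest run = 5, exceeds 4 ✗
length: length 26, outside 27–28 ✗
GC clamp: 3' end TTG has 1 G/C, need ≥2 ✗
GC content: GC 6/26 = 23.1%, outside 45.3–55.9% ✗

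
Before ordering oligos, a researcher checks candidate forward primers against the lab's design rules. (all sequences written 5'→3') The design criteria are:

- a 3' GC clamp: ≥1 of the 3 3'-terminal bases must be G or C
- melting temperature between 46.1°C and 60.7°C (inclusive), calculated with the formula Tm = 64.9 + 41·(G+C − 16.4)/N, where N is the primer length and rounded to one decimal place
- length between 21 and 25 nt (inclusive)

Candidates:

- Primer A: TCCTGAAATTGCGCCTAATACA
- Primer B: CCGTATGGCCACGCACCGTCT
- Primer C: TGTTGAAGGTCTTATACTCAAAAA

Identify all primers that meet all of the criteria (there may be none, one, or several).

Primer A (22 nt, A=7 T=6 G=3 C=6): 3' end ACA has 1 G/C ✓; Tm = 64.9 + 41·(9 − 16.4)/22 = 51.1°C ✓; length 22 ✓ — passes.
Primer B (21 nt, A=3 T=4 G=5 C=9): 3' end TCT has 1 G/C ✓; Tm = 64.9 + 41·(14 − 16.4)/21 = 60.2°C ✓; length 21 ✓ — passes.
Primer C (24 nt, A=9 T=8 G=4 C=3): 3' end AAA has 0 G/C, need ≥1 ✗; Tm = 64.9 + 41·(7 − 16.4)/24 = 48.8°C ✓; length 24 ✓ — fails.

Primer A and Primer B.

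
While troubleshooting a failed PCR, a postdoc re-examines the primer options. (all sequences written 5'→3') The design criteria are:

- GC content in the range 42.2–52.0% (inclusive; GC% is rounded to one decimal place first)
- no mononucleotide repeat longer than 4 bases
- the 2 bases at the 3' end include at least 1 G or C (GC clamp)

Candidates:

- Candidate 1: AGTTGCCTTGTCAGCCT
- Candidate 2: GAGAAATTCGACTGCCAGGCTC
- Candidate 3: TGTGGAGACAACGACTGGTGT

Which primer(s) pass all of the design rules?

Candidate 1 (17 nt, A=2 T=6 G=4 C=5): GC 9/17 = 52.9%, outside 42.2–52.0% ✗; longest run = 2 ✓; 3' end CT has 1 G/C ✓ — fails.
Candidate 2 (22 nt, A=6 T=4 G=6 C=6): GC 12/22 = 54.5%, outside 42.2–52.0% ✗; longest run = 3 ✓; 3' end TC has 1 G/C ✓ — fails.
Candidate 3 (21 nt, A=5 T=5 G=8 C=3): GC 11/21 = 52.4%, outside 42.2–52.0% ✗; longest run = 2 ✓; 3' end GT has 1 G/C ✓ — fails.

None of the candidates satisfy all criteria.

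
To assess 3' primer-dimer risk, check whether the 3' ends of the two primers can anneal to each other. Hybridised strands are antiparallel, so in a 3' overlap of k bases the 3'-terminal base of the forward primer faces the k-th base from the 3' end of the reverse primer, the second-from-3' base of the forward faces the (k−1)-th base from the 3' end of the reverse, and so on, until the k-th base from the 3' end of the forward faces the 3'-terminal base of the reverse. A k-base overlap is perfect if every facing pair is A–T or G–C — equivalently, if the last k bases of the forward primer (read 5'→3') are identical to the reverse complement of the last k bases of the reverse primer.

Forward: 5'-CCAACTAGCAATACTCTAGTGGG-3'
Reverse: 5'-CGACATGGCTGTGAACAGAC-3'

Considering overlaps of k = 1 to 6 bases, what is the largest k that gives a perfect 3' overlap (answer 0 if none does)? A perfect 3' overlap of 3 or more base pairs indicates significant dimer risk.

Last 6 bases (5'→3') — forward …AGTGGG, reverse …ACAGAC.
Reverse complement of the reverse primer's last 6 bases: GTCTGT; its first k bases are the reverse complement of the reverse primer's last k bases, so a perfect k-base overlap needs the forward primer's last k bases to equal them.
Comparing (forward last k vs required): k=1: G vs G ✓; k=2: GG vs GT ✗; k=3: GGG vs GTC ✗; k=4: TGGG vs GTCT ✗; k=5: GTGGG vs GTCTG ✗; k=6: AGTGGG vs GTCTGT ✗.
Only k = 1 is perfect, so the longest perfect 3' overlap is 1.

Longest perfect overlap: 1 complementary base pair; below the dimer-risk threshold (threshold 3).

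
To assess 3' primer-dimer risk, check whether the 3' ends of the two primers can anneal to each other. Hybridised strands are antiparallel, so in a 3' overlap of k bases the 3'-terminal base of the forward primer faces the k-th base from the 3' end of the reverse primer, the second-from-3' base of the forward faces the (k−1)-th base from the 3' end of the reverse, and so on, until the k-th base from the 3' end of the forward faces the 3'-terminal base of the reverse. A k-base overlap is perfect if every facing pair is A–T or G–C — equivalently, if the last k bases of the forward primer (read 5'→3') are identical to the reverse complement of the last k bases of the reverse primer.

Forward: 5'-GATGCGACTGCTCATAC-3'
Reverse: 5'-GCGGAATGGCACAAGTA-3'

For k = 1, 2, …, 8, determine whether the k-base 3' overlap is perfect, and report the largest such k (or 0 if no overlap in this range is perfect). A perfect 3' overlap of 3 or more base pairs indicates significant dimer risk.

Longest perfect overlap: 3 complementary base pairs; significant dimer risk (threshold 3).

Last 8 bases (5'→3') — forward …GCTCATAC, reverse …CACAAGTA.
Reverse complement of the reverse primer's last 8 bases: TACTTGTG; its first k bases are the reverse complement of the reverse primer's last k bases, so a perfect k-base overlap needs the forward primer's last k bases to equal them.
Comparing (forward last k vs required): k=1: C vs T ✗; k=2: AC vs TA ✗; k=3: TAC vs TAC ✓; k=4: ATAC vs TACT ✗; k=5: CATAC vs TACTT ✗; k=6: TCATAC vs TACTTG ✗; k=7: CTCATAC vs TACTTGT ✗; k=8: GCTCATAC vs TACTTGTG ✗.
Only k = 3 is perfect, so the longest perfect 3' overlap is 3.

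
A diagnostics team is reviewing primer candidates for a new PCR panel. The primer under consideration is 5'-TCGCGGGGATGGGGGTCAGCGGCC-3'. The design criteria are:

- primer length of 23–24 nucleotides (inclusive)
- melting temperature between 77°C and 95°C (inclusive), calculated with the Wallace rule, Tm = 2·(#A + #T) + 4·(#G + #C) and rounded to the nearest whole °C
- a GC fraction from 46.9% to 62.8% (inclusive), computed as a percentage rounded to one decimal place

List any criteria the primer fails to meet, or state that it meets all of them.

Fails: GC content.

Base counts: A=2, T=3, G=13, C=6 (length 24).
length: length 24 ✓
Tm: Tm = 2·5 + 4·19 = 86°C ✓
GC content: GC 19/24 = 79.2%, outside 46.9–62.8% ✗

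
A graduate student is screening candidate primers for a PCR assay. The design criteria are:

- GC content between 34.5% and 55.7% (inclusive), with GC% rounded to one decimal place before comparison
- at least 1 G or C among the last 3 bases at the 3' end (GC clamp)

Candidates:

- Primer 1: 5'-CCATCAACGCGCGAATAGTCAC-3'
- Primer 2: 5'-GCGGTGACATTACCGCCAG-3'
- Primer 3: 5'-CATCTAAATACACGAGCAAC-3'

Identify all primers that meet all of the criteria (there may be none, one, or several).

Primer 1 and Primer 3.

Primer 1 (22 nt, A=7 T=3 G=4 C=8): GC 12/22 = 54.5% ✓; 3' end CAC has 2 G/C ✓ — passes.
Primer 2 (19 nt, A=4 T=3 G=6 C=6): GC 12/19 = 63.2%, outside 34.5–55.7% ✗; 3' end CAG has 2 G/C ✓ — fails.
Primer 3 (20 nt, A=9 T=3 G=2 C=6): GC 8/20 = 40.0% ✓; 3' end AAC has 1 G/C ✓ — passes.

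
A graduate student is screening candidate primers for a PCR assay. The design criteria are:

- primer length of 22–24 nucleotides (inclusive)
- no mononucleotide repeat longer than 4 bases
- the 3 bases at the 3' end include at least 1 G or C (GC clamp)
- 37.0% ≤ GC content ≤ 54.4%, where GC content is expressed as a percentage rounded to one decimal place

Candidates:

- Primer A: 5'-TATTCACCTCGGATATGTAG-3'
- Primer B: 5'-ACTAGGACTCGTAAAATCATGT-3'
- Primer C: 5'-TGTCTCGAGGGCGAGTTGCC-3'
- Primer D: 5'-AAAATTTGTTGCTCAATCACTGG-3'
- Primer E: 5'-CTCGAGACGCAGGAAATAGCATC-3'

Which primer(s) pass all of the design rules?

Primer E only.

Primer A (20 nt, A=5 T=7 G=4 C=4): length 20, outside 22–24 ✗; longest run = 2 ✓; 3' end TAG has 1 G/C ✓; GC 8/20 = 40.0% ✓ — fails.
Primer B (22 nt, A=8 T=6 G=4 C=4): length 22 ✓; longest run = 4 ✓; 3' end TGT has 1 G/C ✓; GC 8/22 = 36.4%, outside 37.0–54.4% ✗ — fails.
Primer C (20 nt, A=2 T=5 G=8 C=5): length 20, outside 22–24 ✗; longest run = 3 ✓; 3' end GCC has 3 G/C ✓; GC 13/20 = 65.0%, outside 37.0–54.4% ✗ — fails.
Primer D (23 nt, A=7 T=8 G=4 C=4): length 23 ✓; longest run = 4 ✓; 3' end TGG has 2 G/C ✓; GC 8/23 = 34.8%, outside 37.0–54.4% ✗ — fails.
Primer E (23 nt, A=8 T=3 G=6 C=6): length 23 ✓; longest run = 3 ✓; 3' end ATC has 1 G/C ✓; GC 12/23 = 52.2% ✓ — passes.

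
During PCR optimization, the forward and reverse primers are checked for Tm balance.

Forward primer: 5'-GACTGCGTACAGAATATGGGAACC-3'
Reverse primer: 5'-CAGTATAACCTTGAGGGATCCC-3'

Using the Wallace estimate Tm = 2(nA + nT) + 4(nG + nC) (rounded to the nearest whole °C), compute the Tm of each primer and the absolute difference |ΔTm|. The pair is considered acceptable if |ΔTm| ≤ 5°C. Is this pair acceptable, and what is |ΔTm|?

Forward: A=8 T=4 G=7 C=5 → Tm = 2·12 + 4·12 = 72°C.
Reverse: A=6 T=5 G=5 C=6 → Tm = 2·11 + 4·11 = 66°C.
|ΔTm| = |72 − 66| = 6°C, > 5°C.

|ΔTm| = 6°C; the pair is not acceptable.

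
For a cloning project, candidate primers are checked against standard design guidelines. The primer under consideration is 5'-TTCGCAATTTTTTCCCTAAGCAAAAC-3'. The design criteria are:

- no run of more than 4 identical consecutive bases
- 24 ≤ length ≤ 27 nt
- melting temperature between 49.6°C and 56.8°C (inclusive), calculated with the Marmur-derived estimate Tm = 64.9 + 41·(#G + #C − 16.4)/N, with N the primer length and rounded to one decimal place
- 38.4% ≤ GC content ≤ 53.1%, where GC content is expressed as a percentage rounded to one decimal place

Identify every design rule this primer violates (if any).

Base counts: A=8, T=9, G=2, C=7 (length 26).
homopolymer run: longest run = 6, exceeds 4 ✗
length: length 26 ✓
Tm: Tm = 64.9 + 41·(9 − 16.4)/26 = 53.2°C ✓
GC content: GC 9/26 = 34.6%, outside 38.4–53.1% ✗

Fails: homopolymer run, GC content.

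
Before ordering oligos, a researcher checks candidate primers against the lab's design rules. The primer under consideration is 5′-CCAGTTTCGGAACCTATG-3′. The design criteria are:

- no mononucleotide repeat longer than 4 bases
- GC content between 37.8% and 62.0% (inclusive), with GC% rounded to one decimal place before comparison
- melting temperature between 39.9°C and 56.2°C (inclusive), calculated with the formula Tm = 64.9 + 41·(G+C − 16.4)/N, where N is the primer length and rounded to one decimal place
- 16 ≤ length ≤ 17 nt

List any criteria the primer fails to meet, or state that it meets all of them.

Fails: length.

Base counts: A=4, T=5, G=4, C=5 (length 18).
homopolymer run: longest run = 3 ✓
GC content: GC 9/18 = 50.0% ✓
Tm: Tm = 64.9 + 41·(9 − 16.4)/18 = 48.0°C ✓
length: length 18, outside 16–17 ✗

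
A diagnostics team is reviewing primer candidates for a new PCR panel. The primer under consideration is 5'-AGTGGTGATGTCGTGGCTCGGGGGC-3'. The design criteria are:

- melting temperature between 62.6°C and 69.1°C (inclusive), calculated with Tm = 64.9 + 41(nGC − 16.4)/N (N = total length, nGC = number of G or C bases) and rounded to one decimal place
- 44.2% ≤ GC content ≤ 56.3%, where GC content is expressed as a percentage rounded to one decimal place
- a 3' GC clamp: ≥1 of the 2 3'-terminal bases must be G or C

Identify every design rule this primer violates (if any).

Fails: GC content.

Base counts: A=2, T=6, G=13, C=4 (length 25).
Tm: Tm = 64.9 + 41·(17 − 16.4)/25 = 65.9°C ✓
GC content: GC 17/25 = 68.0%, outside 44.2–56.3% ✗
GC clamp: 3' end GC has 2 G/C ✓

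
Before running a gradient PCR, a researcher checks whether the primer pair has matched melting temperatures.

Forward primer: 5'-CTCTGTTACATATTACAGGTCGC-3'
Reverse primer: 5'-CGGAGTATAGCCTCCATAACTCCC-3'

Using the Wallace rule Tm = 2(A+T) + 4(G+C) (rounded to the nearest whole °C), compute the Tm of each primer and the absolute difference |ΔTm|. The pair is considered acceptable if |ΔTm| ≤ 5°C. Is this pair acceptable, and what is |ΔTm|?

|ΔTm| = 8°C; the pair is not acceptable.

Forward: A=5 T=8 G=4 C=6 → Tm = 2·13 + 4·10 = 66°C.
Reverse: A=6 T=5 G=4 C=9 → Tm = 2·11 + 4·13 = 74°C.
|ΔTm| = |66 − 74| = 8°C, > 5°C.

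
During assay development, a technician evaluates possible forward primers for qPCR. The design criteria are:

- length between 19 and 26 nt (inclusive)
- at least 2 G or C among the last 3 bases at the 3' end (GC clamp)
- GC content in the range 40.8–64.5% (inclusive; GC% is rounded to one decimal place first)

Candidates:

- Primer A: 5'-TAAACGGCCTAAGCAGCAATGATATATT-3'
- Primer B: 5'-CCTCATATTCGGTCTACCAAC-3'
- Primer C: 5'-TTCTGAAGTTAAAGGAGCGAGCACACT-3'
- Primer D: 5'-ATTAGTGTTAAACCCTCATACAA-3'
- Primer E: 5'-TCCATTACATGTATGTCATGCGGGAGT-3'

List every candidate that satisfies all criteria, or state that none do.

Primer A (28 nt, A=11 T=7 G=5 C=5): length 28, outside 19–26 ✗; 3' end ATT has 0 G/C, need ≥2 ✗; GC 10/28 = 35.7%, outside 40.8–64.5% ✗ — fails.
Primer B (21 nt, A=5 T=6 G=2 C=8): length 21 ✓; 3' end AAC has 1 G/C, need ≥2 ✗; GC 10/21 = 47.6% ✓ — fails.
Primer C (27 nt, A=9 T=6 G=7 C=5): length 27, outside 19–26 ✗; 3' end ACT has 1 G/C, need ≥2 ✗; GC 12/27 = 44.4% ✓ — fails.
Primer D (23 nt, A=9 T=7 G=2 C=5): length 23 ✓; 3' end CAA has 1 G/C, need ≥2 ✗; GC 7/23 = 30.4%, outside 40.8–64.5% ✗ — fails.
Primer E (27 nt, A=6 T=9 G=7 C=5): length 27, outside 19–26 ✗; 3' end AGT has 1 G/C, need ≥2 ✗; GC 12/27 = 44.4% ✓ — fails.

None of the candidates satisfy all criteria.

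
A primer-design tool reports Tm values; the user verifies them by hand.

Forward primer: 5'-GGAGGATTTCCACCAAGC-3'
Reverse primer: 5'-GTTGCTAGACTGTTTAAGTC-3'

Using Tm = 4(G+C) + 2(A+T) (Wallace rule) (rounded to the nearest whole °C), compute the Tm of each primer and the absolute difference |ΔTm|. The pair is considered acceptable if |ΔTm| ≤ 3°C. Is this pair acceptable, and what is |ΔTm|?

|ΔTm| = 0°C; the pair is acceptable.

Forward: A=5 T=3 G=5 C=5 → Tm = 2·8 + 4·10 = 56°C.
Reverse: A=4 T=8 G=5 C=3 → Tm = 2·12 + 4·8 = 56°C.
|ΔTm| = |56 − 56| = 0°C, ≤ 3°C.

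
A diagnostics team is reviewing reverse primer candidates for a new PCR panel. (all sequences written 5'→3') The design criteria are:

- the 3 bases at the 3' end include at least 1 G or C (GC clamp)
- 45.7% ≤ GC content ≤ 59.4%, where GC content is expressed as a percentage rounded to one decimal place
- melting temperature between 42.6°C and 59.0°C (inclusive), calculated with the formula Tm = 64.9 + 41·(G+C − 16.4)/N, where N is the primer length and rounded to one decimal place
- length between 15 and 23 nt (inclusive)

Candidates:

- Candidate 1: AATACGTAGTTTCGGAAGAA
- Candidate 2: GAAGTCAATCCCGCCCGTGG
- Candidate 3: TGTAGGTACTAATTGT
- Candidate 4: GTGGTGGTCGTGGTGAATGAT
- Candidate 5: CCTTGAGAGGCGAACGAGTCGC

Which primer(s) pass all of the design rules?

Candidate 1 (20 nt, A=8 T=5 G=5 C=2): 3' end GAA has 1 G/C ✓; GC 7/20 = 35.0%, outside 45.7–59.4% ✗; Tm = 64.9 + 41·(7 − 16.4)/20 = 45.6°C ✓; length 20 ✓ — fails.
Candidate 2 (20 nt, A=4 T=3 G=6 C=7): 3' end TGG has 2 G/C ✓; GC 13/20 = 65.0%, outside 45.7–59.4% ✗; Tm = 64.9 + 41·(13 − 16.4)/20 = 57.9°C ✓; length 20 ✓ — fails.
Candidate 3 (16 nt, A=4 T=7 G=4 C=1): 3' end TGT has 1 G/C ✓; GC 5/16 = 31.3%, outside 45.7–59.4% ✗; Tm = 64.9 + 41·(5 − 16.4)/16 = 35.7°C, outside 42.6–59.0°C ✗; length 16 ✓ — fails.
Candidate 4 (21 nt, A=3 T=7 G=10 C=1): 3' end GAT has 1 G/C ✓; GC 11/21 = 52.4% ✓; Tm = 64.9 + 41·(11 − 16.4)/21 = 54.4°C ✓; length 21 ✓ — passes.
Candidate 5 (22 nt, A=5 T=3 G=8 C=6): 3' end CGC has 3 G/C ✓; GC 14/22 = 63.6%, outside 45.7–59.4% ✗; Tm = 64.9 + 41·(14 − 16.4)/22 = 60.4°C, outside 42.6–59.0°C ✗; length 22 ✓ — fails.

Candidate 4 only.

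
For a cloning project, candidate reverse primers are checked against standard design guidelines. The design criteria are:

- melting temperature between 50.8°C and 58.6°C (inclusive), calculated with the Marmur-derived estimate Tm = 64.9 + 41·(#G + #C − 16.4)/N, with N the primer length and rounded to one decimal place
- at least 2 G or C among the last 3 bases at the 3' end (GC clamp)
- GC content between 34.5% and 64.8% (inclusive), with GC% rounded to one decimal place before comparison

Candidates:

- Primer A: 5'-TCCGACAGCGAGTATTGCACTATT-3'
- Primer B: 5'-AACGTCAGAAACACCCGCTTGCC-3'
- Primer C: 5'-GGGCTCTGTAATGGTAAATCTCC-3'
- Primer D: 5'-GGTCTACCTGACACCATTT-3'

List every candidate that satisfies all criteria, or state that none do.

Primer A (24 nt, A=6 T=7 G=5 C=6): Tm = 64.9 + 41·(11 − 16.4)/24 = 55.7°C ✓; 3' end ATT has 0 G/C, need ≥2 ✗; GC 11/24 = 45.8% ✓ — fails.
Primer B (23 nt, A=7 T=3 G=4 C=9): Tm = 64.9 + 41·(13 − 16.4)/23 = 58.8°C, outside 50.8–58.6°C ✗; 3' end GCC has 3 G/C ✓; GC 13/23 = 56.5% ✓ — fails.
Primer C (23 nt, A=5 T=7 G=6 C=5): Tm = 64.9 + 41·(11 − 16.4)/23 = 55.3°C ✓; 3' end TCC has 2 G/C ✓; GC 11/23 = 47.8% ✓ — passes.
Primer D (19 nt, A=4 T=6 G=3 C=6): Tm = 64.9 + 41·(9 − 16.4)/19 = 48.9°C, outside 50.8–58.6°C ✗; 3' end TTT has 0 G/C, need ≥2 ✗; GC 9/19 = 47.4% ✓ — fails.

Primer C only.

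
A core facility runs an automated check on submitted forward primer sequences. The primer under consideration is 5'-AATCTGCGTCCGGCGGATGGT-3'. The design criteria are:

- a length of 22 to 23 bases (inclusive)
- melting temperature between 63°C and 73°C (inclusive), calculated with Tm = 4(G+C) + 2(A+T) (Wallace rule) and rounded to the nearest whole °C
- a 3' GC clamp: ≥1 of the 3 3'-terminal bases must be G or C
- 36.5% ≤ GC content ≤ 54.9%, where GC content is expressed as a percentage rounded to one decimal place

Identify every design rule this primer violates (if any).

Base counts: A=3, T=5, G=8, C=5 (length 21).
length: length 21, outside 22–23 ✗
Tm: Tm = 2·8 + 4·13 = 68°C ✓
GC clamp: 3' end GGT has 2 G/C ✓
GC content: GC 13/21 = 61.9%, outside 36.5–54.9% ✗

Fails: length, GC content.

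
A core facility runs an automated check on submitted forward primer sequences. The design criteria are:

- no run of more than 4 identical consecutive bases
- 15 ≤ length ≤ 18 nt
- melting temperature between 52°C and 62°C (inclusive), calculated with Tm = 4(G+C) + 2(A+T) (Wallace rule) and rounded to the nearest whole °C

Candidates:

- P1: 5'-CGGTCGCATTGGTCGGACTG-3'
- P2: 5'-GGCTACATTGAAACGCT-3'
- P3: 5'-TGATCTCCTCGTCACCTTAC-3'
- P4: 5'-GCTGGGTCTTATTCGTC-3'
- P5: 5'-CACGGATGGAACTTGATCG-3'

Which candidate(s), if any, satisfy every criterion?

P4 only.

P1 (20 nt, A=2 T=5 G=8 C=5): longest run = 2 ✓; length 20, outside 15–18 ✗; Tm = 2·7 + 4·13 = 66°C, outside 52–62°C ✗ — fails.
P2 (17 nt, A=5 T=4 G=4 C=4): longest run = 3 ✓; length 17 ✓; Tm = 2·9 + 4·8 = 50°C, outside 52–62°C ✗ — fails.
P3 (20 nt, A=3 T=7 G=2 C=8): longest run = 2 ✓; length 20, outside 15–18 ✗; Tm = 2·10 + 4·10 = 60°C ✓ — fails.
P4 (17 nt, A=1 T=7 G=5 C=4): longest run = 3 ✓; length 17 ✓; Tm = 2·8 + 4·9 = 52°C ✓ — passes.
P5 (19 nt, A=5 T=4 G=6 C=4): longest run = 2 ✓; length 19, outside 15–18 ✗; Tm = 2·9 + 4·10 = 58°C ✓ — fails.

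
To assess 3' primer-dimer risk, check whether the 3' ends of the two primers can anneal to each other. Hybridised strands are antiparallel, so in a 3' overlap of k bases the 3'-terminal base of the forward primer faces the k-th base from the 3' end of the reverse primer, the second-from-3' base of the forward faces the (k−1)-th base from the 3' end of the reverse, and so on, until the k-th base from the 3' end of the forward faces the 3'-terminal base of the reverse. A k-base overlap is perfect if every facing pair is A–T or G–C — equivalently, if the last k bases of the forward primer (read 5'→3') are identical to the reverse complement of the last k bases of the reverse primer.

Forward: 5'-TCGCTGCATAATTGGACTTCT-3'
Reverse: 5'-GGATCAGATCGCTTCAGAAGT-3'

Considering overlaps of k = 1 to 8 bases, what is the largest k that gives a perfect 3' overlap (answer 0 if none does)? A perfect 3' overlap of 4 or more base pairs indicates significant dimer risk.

Last 8 bases (5'→3') — forward …GGACTTCT, reverse …TCAGAAGT.
Reverse complement of the reverse primer's last 8 bases: ACTTCTGA; its first k bases are the reverse complement of the reverse primer's last k bases, so a perfect k-base overlap needs the forward primer's last k bases to equal them.
Comparing (forward last k vs required): k=1: T vs A ✗; k=2: CT vs AC ✗; k=3: TCT vs ACT ✗; k=4: TTCT vs ACTT ✗; k=5: CTTCT vs ACTTC ✗; k=6: ACTTCT vs ACTTCT ✓; k=7: GACTTCT vs ACTTCTG ✗; k=8: GGACTTCT vs ACTTCTGA ✗.
Only k = 6 is perfect, so the longest perfect 3' overlap is 6.

Longest perfect overlap: 6 complementary base pairs; significant dimer risk (threshold 4).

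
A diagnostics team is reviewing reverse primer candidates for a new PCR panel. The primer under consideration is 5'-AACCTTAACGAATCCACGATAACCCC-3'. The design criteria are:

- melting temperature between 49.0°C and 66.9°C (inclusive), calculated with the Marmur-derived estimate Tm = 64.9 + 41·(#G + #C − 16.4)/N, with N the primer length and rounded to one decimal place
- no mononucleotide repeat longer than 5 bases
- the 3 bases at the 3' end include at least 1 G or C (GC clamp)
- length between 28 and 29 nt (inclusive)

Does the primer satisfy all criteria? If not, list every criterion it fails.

Base counts: A=10, T=4, G=2, C=10 (length 26).
Tm: Tm = 64.9 + 41·(12 − 16.4)/26 = 58.0°C ✓
homopolymer run: longest run = 4 ✓
GC clamp: 3' end CCC has 3 G/C ✓
length: length 26, outside 28–29 ✗

Fails: length.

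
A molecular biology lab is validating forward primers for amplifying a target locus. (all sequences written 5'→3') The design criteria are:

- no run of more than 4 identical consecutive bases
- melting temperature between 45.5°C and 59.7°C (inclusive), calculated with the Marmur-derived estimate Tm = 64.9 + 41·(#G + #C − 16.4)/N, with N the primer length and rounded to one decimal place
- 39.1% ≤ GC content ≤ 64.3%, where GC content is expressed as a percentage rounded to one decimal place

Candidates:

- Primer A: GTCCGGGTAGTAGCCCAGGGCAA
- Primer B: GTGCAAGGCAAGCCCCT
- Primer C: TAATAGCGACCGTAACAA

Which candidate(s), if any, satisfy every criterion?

None of the candidates satisfy all criteria.

Primer A (23 nt, A=5 T=3 G=9 C=6): longest run = 3 ✓; Tm = 64.9 + 41·(15 − 16.4)/23 = 62.4°C, outside 45.5–59.7°C ✗; GC 15/23 = 65.2%, outside 39.1–64.3% ✗ — fails.
Primer B (17 nt, A=4 T=2 G=5 C=6): longest run = 4 ✓; Tm = 64.9 + 41·(11 − 16.4)/17 = 51.9°C ✓; GC 11/17 = 64.7%, outside 39.1–64.3% ✗ — fails.
Primer C (18 nt, A=8 T=3 G=3 C=4): longest run = 2 ✓; Tm = 64.9 + 41·(7 − 16.4)/18 = 43.5°C, outside 45.5–59.7°C ✗; GC 7/18 = 38.9%, outside 39.1–64.3% ✗ — fails.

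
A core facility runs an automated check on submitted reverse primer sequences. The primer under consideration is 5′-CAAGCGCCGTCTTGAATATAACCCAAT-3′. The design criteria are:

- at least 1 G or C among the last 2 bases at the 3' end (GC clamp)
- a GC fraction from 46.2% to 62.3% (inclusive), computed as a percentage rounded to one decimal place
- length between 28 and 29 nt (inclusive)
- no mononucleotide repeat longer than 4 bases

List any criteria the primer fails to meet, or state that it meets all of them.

Fails: GC clamp, GC content, length.

Base counts: A=9, T=6, G=4, C=8 (length 27).
GC clamp: 3' end AT has 0 G/C, need ≥1 ✗
GC content: GC 12/27 = 44.4%, outside 46.2–62.3% ✗
length: length 27, outside 28–29 ✗
homopolymer run: longest run = 3 ✓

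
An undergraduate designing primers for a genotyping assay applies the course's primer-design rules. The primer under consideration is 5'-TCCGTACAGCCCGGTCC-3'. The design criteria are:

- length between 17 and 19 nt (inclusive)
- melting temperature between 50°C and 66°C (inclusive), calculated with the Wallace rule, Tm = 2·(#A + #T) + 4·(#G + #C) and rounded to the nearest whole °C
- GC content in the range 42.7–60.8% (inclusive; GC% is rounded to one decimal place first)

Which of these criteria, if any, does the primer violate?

Base counts: A=2, T=3, G=4, C=8 (length 17).
length: length 17 ✓
Tm: Tm = 2·5 + 4·12 = 58°C ✓
GC content: GC 12/17 = 70.6%, outside 42.7–60.8% ✗

Fails: GC content.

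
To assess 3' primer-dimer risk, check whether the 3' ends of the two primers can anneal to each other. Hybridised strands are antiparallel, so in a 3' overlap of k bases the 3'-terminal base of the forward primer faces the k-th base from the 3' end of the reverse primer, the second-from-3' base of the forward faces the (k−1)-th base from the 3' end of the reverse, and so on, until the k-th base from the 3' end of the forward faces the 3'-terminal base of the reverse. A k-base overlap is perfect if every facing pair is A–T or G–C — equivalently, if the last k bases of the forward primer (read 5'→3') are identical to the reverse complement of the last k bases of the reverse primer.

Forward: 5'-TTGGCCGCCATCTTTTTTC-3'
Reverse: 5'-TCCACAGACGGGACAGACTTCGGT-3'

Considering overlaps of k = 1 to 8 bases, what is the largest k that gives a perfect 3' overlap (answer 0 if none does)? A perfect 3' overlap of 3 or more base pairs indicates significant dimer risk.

Longest perfect overlap: 0 complementary base pairs; below the dimer-risk threshold (threshold 3).

Last 8 bases (5'→3') — forward …CTTTTTTC, reverse …ACTTCGGT.
Reverse complement of the reverse primer's last 8 bases: ACCGAAGT; its first k bases are the reverse complement of the reverse primer's last k bases, so a perfect k-base overlap needs the forward primer's last k bases to equal them.
Comparing (forward last k vs required): k=1: C vs A ✗; k=2: TC vs AC ✗; k=3: TTC vs ACC ✗; k=4: TTTC vs ACCG ✗; k=5: TTTTC vs ACCGA ✗; k=6: TTTTTC vs ACCGAA ✗; k=7: TTTTTTC vs ACCGAAG ✗; k=8: CTTTTTTC vs ACCGAAGT ✗.
No overlap length from 1 to 8 is perfect, so the longest perfect 3' overlap is 0.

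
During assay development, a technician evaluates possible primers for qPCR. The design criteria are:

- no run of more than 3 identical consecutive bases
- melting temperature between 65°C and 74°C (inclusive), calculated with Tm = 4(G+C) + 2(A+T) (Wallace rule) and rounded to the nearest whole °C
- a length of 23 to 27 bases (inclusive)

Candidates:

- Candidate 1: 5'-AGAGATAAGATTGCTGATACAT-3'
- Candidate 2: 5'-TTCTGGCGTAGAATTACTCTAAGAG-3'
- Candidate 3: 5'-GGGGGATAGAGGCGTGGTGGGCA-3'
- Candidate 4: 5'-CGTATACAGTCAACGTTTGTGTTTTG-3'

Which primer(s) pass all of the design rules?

Candidate 2 only.

Candidate 1 (22 nt, A=9 T=6 G=5 C=2): longest run = 2 ✓; Tm = 2·15 + 4·7 = 58°C, outside 65–74°C ✗; length 22, outside 23–27 ✗ — fails.
Candidate 2 (25 nt, A=7 T=8 G=6 C=4): longest run = 2 ✓; Tm = 2·15 + 4·10 = 70°C ✓; length 25 ✓ — passes.
Candidate 3 (23 nt, A=4 T=3 G=14 C=2): longest run = 5, exceeds 3 ✗; Tm = 2·7 + 4·16 = 78°C, outside 65–74°C ✗; length 23 ✓ — fails.
Candidate 4 (26 nt, A=5 T=11 G=6 C=4): longest run = 4, exceeds 3 ✗; Tm = 2·16 + 4·10 = 72°C ✓; length 26 ✓ — fails.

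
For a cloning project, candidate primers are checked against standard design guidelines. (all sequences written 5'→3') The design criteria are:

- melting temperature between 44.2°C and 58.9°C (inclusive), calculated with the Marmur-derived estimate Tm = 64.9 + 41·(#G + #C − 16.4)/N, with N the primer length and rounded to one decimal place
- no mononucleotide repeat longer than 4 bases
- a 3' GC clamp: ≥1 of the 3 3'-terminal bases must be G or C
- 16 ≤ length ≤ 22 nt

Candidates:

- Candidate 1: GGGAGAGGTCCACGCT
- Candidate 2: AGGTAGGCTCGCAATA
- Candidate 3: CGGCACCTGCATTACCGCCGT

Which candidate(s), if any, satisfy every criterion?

Candidate 1 (16 nt, A=3 T=2 G=7 C=4): Tm = 64.9 + 41·(11 − 16.4)/16 = 51.1°C ✓; longest run = 3 ✓; 3' end GCT has 2 G/C ✓; length 16 ✓ — passes.
Candidate 2 (16 nt, A=5 T=3 G=5 C=3): Tm = 64.9 + 41·(8 − 16.4)/16 = 43.4°C, outside 44.2–58.9°C ✗; longest run = 2 ✓; 3' end ATA has 0 G/C, need ≥1 ✗; length 16 ✓ — fails.
Candidate 3 (21 nt, A=3 T=4 G=5 C=9): Tm = 64.9 + 41·(14 − 16.4)/21 = 60.2°C, outside 44.2–58.9°C ✗; longest run = 2 ✓; 3' end CGT has 2 G/C ✓; length 21 ✓ — fails.

Candidate 1 only.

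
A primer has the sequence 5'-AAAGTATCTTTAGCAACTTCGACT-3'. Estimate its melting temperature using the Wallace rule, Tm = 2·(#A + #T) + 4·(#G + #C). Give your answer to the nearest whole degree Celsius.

Base counts: A=8, T=8, G=3, C=5 (length 24).
Tm = 2·(8+8) + 4·(3+5) = 2·16 + 4·8 = 32 + 32 = 64°C.

64°C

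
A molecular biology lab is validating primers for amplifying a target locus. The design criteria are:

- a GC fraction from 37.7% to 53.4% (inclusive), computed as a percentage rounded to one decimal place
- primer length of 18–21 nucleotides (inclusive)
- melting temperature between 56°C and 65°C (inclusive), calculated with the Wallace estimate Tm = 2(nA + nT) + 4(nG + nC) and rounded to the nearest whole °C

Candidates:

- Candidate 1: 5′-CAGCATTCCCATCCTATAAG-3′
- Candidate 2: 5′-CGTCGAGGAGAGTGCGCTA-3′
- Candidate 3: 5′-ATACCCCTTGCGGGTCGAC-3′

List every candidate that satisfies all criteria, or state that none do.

Candidate 1 (20 nt, A=6 T=5 G=2 C=7): GC 9/20 = 45.0% ✓; length 20 ✓; Tm = 2·11 + 4·9 = 58°C ✓ — passes.
Candidate 2 (19 nt, A=4 T=3 G=8 C=4): GC 12/19 = 63.2%, outside 37.7–53.4% ✗; length 19 ✓; Tm = 2·7 + 4·12 = 62°C ✓ — fails.
Candidate 3 (19 nt, A=3 T=4 G=5 C=7): GC 12/19 = 63.2%, outside 37.7–53.4% ✗; length 19 ✓; Tm = 2·7 + 4·12 = 62°C ✓ — fails.

Candidate 1 only.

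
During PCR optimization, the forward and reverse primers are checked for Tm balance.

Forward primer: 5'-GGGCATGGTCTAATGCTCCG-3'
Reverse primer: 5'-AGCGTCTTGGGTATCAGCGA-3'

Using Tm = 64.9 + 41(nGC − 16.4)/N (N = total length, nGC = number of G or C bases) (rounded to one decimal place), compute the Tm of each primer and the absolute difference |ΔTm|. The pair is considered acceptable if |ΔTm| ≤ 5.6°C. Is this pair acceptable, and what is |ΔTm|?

|ΔTm| = 2.1°C; the pair is acceptable.

Forward: G+C = 12, N = 20 → Tm = 64.9 + 41·(12 − 16.4)/20 = 55.9°C.
Reverse: G+C = 11, N = 20 → Tm = 64.9 + 41·(11 − 16.4)/20 = 53.8°C.
|ΔTm| = |55.9 − 53.8| = 2.1°C, ≤ 5.6°C.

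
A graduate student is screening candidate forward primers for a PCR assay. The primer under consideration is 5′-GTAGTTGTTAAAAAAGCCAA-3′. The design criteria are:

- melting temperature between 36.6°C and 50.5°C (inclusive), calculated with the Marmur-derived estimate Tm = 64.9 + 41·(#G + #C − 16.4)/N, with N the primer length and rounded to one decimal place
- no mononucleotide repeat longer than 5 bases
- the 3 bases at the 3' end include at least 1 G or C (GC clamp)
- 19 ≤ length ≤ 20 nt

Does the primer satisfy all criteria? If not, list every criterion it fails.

Fails: homopolymer run.

Base counts: A=9, T=5, G=4, C=2 (length 20).
Tm: Tm = 64.9 + 41·(6 − 16.4)/20 = 43.6°C ✓
homopolymer run: longest run = 6, exceeds 5 ✗
GC clamp: 3' end CAA has 1 G/C ✓
length: length 20 ✓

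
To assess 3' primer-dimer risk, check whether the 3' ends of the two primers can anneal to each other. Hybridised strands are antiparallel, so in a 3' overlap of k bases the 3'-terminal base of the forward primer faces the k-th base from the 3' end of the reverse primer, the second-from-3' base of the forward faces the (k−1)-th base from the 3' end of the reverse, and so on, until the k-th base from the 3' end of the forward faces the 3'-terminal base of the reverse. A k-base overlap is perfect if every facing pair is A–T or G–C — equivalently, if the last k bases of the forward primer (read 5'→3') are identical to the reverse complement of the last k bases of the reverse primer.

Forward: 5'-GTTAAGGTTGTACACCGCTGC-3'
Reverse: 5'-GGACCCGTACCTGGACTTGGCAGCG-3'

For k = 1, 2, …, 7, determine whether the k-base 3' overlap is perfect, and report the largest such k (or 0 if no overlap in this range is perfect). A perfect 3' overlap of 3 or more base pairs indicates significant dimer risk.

Longest perfect overlap: 6 complementary base pairs; significant dimer risk (threshold 3).

Last 7 bases (5'→3') — forward …CCGCTGC, reverse …GGCAGCG.
Reverse complement of the reverse primer's last 7 bases: CGCTGCC; its first k bases are the reverse complement of the reverse primer's last k bases, so a perfect k-base overlap needs the forward primer's last k bases to equal them.
Comparing (forward last k vs required): k=1: C vs C ✓; k=2: GC vs CG ✗; k=3: TGC vs CGC ✗; k=4: CTGC vs CGCT ✗; k=5: GCTGC vs CGCTG ✗; k=6: CGCTGC vs CGCTGC ✓; k=7: CCGCTGC vs CGCTGCC ✗.
Perfect overlaps at k = 1, 6; the largest is 6.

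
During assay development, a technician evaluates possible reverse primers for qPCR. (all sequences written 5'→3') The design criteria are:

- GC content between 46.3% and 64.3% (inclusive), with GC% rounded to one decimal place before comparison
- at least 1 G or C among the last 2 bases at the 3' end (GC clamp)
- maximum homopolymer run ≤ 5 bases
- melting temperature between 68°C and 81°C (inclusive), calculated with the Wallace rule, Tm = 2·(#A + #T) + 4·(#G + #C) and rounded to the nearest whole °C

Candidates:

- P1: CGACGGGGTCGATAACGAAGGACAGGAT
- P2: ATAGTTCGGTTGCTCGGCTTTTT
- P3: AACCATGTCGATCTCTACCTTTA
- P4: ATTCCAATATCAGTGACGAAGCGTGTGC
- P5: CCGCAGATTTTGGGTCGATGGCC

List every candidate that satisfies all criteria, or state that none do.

P5 only.

P1 (28 nt, A=9 T=3 G=11 C=5): GC 16/28 = 57.1% ✓; 3' end AT has 0 G/C, need ≥1 ✗; longest run = 4 ✓; Tm = 2·12 + 4·16 = 88°C, outside 68–81°C ✗ — fails.
P2 (23 nt, A=2 T=11 G=6 C=4): GC 10/23 = 43.5%, outside 46.3–64.3% ✗; 3' end TT has 0 G/C, need ≥1 ✗; longest run = 5 ✓; Tm = 2·13 + 4·10 = 66°C, outside 68–81°C ✗ — fails.
P3 (23 nt, A=6 T=8 G=2 C=7): GC 9/23 = 39.1%, outside 46.3–64.3% ✗; 3' end TA has 0 G/C, need ≥1 ✗; longest run = 3 ✓; Tm = 2·14 + 4·9 = 64°C, outside 68–81°C ✗ — fails.
P4 (28 nt, A=8 T=7 G=7 C=6): GC 13/28 = 46.4% ✓; 3' end GC has 2 G/C ✓; longest run = 2 ✓; Tm = 2·15 + 4·13 = 82°C, outside 68–81°C ✗ — fails.
P5 (23 nt, A=3 T=6 G=8 C=6): GC 14/23 = 60.9% ✓; 3' end CC has 2 G/C ✓; longest run = 4 ✓; Tm = 2·9 + 4·14 = 74°C ✓ — passes.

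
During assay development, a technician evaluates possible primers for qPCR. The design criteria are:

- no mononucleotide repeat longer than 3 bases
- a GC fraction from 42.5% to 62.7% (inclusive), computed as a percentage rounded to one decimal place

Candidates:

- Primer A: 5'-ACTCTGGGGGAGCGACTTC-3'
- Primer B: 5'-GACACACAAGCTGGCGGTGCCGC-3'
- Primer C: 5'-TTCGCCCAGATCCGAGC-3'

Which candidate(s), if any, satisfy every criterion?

None of the candidates satisfy all criteria.

Primer A (19 nt, A=3 T=4 G=7 C=5): longest run = 5, exceeds 3 ✗; GC 12/19 = 63.2%, outside 42.5–62.7% ✗ — fails.
Primer B (23 nt, A=5 T=2 G=8 C=8): longest run = 2 ✓; GC 16/23 = 69.6%, outside 42.5–62.7% ✗ — fails.
Primer C (17 nt, A=3 T=3 G=4 C=7): longest run = 3 ✓; GC 11/17 = 64.7%, outside 42.5–62.7% ✗ — fails.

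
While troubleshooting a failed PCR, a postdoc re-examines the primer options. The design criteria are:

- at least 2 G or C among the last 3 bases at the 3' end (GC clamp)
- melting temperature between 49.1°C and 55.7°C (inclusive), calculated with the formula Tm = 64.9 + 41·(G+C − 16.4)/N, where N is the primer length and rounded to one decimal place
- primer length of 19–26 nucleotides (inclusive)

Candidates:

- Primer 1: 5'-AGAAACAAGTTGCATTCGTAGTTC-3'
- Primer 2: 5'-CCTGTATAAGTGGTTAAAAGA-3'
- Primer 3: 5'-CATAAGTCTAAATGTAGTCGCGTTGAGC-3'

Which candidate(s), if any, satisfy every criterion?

None of the candidates satisfy all criteria.

Primer 1 (24 nt, A=8 T=7 G=5 C=4): 3' end TTC has 1 G/C, need ≥2 ✗; Tm = 64.9 + 41·(9 − 16.4)/24 = 52.3°C ✓; length 24 ✓ — fails.
Primer 2 (21 nt, A=8 T=6 G=5 C=2): 3' end AGA has 1 G/C, need ≥2 ✗; Tm = 64.9 + 41·(7 − 16.4)/21 = 46.5°C, outside 49.1–55.7°C ✗; length 21 ✓ — fails.
Primer 3 (28 nt, A=8 T=8 G=7 C=5): 3' end AGC has 2 G/C ✓; Tm = 64.9 + 41·(12 − 16.4)/28 = 58.5°C, outside 49.1–55.7°C ✗; length 28, outside 19–26 ✗ — fails.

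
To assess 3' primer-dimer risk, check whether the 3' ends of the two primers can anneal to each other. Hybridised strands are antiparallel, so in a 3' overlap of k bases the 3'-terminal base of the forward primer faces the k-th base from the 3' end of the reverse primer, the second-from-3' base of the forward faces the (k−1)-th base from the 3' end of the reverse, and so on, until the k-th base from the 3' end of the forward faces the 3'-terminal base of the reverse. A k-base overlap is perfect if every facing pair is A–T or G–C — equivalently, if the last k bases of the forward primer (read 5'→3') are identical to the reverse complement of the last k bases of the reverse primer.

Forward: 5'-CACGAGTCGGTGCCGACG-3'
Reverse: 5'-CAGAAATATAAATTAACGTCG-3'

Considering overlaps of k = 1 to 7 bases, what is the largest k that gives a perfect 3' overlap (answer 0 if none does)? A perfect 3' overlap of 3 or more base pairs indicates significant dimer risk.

Longest perfect overlap: 5 complementary base pairs; significant dimer risk (threshold 3).

Last 7 bases (5'→3') — forward …GCCGACG, reverse …AACGTCG.
Reverse complement of the reverse primer's last 7 bases: CGACGTT; its first k bases are the reverse complement of the reverse primer's last k bases, so a perfect k-base overlap needs the forward primer's last k bases to equal them.
Comparing (forward last k vs required): k=1: G vs C ✗; k=2: CG vs CG ✓; k=3: ACG vs CGA ✗; k=4: GACG vs CGAC ✗; k=5: CGACG vs CGACG ✓; k=6: CCGACG vs CGACGT ✗; k=7: GCCGACG vs CGACGTT ✗.
Perfect overlaps at k = 2, 5; the largest is 5.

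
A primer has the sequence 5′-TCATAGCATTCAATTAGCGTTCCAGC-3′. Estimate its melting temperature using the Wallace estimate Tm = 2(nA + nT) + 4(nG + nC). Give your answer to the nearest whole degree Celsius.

Base counts: A=7, T=8, G=4, C=7 (length 26).
Tm = 2·(7+8) + 4·(4+7) = 2·15 + 4·11 = 30 + 44 = 74°C.

74°C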